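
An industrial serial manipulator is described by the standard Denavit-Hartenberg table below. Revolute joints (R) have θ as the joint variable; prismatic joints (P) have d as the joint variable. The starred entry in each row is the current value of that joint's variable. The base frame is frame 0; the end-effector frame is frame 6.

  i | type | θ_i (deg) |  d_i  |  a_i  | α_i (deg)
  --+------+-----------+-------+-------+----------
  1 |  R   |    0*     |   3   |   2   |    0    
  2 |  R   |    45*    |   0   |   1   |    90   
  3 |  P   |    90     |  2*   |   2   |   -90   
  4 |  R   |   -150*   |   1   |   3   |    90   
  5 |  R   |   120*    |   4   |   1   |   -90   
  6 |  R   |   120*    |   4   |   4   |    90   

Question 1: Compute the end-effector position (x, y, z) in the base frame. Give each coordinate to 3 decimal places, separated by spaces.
after link 1: o_1 = (2.0000, 0.0000, 3.0000)
after link 2: o_2 = (2.7071, 0.7071, 3.0000)
after link 3: o_3 = (4.1213, -0.7071, 5.0000)
after link 4: o_4 = (4.4749, -2.4749, 2.4019)
after link 5: o_5 = (1.2362, -0.4610, 0.8349)
after link 6: o_6 = (5.1253, 0.9278, 4.7010)

5.125 0.928 4.701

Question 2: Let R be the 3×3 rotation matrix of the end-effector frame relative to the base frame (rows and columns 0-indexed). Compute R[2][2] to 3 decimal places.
End-effector z-axis (col 2 of R) = (-0.3772,-0.6834,0.6250)
R[2][2] = 0.6250

0.625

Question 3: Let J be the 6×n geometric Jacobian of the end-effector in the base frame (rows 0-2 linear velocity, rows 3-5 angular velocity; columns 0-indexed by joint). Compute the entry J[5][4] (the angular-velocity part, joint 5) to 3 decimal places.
axis z_4 = (-0.6124,0.6124,-0.5000); lever o_n−o_4 = (0.6504,3.4027,2.2990)
cross product → J_v[:, 4] = (3.1092,1.0826,-2.4821)
J_ω[:, 4] = z_4
entry J[5][4] = -0.5000

-0.500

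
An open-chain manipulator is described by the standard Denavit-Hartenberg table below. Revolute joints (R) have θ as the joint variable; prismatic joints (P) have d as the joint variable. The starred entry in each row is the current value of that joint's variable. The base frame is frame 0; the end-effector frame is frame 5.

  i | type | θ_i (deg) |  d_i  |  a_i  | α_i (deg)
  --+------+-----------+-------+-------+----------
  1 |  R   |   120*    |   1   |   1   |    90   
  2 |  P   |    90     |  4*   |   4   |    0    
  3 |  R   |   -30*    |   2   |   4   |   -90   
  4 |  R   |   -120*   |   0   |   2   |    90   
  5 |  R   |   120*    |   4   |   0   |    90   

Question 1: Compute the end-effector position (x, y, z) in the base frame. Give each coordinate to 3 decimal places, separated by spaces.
after link 1: o_1 = (-0.5000, 0.8660, 1.0000)
after link 2: o_2 = (2.9641, 2.8660, 5.0000)
after link 3: o_3 = (3.6962, 5.5981, 8.4641)
after link 4: o_4 = (5.4462, 6.0311, 7.5981)
after link 5: o_5 = (4.5801, 3.5311, 4.5981)

4.580 3.531 4.598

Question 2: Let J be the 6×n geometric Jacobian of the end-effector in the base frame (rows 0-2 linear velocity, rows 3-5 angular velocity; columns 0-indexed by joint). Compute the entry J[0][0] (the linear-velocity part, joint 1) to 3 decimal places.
axis z_0 = ẑ; lever o_n−o_0 = (4.5801,3.5311,4.5981)
cross product → J_v[:, 0] = (-3.5311,4.5801,0.0000)
J_ω[:, 0] = z_0
entry J[0][0] = -3.5311

-3.531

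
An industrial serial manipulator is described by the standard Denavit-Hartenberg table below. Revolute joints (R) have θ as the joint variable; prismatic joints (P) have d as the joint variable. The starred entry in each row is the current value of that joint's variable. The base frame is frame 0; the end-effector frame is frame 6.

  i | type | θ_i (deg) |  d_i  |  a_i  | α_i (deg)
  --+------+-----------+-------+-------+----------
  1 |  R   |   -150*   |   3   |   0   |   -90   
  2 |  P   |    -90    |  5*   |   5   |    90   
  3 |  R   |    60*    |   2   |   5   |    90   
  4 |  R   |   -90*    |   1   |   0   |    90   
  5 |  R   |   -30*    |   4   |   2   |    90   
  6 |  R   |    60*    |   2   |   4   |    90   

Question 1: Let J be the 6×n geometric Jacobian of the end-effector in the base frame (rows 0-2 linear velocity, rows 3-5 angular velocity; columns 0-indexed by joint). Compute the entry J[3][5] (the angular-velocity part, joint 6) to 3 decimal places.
0.650

axis z_5 = (0.6495,-0.1250,-0.7500); lever o_n−o_5 = (-1.4510,1.0490,-4.0981)
cross product → J_v[:, 5] = (1.2990,3.7500,0.5000)
J_ω[:, 5] = z_5
entry J[3][5] = 0.6495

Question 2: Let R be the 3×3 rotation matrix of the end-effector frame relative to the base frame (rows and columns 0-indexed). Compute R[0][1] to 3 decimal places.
End-effector y-axis (col 1 of R) = (0.6495,-0.1250,-0.7500)
R[0][1] = 0.6495

0.650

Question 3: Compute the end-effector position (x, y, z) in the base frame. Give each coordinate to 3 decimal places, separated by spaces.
after link 1: o_1 = (0.0000, 0.0000, 3.0000)
after link 2: o_2 = (2.5000, -4.3301, 8.0000)
after link 3: o_3 = (6.3971, -7.0801, 10.5000)
after link 4: o_4 = (6.1471, -6.6471, 11.3660)
after link 5: o_5 = (3.1651, -4.9462, 8.5000)
after link 6: o_6 = (1.7141, -3.8971, 4.4019)

1.714 -3.897 4.402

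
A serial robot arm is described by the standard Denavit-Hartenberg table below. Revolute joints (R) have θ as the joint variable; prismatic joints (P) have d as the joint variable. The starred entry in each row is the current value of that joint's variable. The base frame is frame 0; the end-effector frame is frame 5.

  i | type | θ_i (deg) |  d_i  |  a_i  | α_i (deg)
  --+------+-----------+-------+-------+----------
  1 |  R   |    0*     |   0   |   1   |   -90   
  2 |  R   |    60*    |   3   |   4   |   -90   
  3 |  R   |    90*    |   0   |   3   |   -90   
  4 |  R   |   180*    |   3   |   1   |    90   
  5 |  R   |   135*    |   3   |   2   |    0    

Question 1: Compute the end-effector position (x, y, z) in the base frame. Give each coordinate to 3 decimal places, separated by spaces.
after link 1: o_1 = (1.0000, 0.0000, 0.0000)
after link 2: o_2 = (3.0000, 3.0000, -3.4641)
after link 3: o_3 = (3.0000, 0.0000, -3.4641)
after link 4: o_4 = (1.5000, 1.0000, -0.8660)
after link 5: o_5 = (3.3910, -0.4142, 1.8587)

3.391 -0.414 1.859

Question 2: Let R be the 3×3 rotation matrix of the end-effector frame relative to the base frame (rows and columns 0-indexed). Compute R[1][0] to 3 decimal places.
-0.707

End-effector x-axis (col 0 of R) = (-0.3536,-0.7071,0.6124)
R[1][0] = -0.7071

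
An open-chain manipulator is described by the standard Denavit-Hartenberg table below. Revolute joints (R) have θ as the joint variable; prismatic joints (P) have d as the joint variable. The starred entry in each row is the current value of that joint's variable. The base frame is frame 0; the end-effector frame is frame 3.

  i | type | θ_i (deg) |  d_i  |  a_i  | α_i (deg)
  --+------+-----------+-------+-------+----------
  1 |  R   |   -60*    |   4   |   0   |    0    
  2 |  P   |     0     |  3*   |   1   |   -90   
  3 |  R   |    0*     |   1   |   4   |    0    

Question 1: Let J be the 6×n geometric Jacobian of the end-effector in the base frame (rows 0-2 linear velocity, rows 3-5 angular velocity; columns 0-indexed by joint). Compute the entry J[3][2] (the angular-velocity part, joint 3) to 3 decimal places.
axis z_2 = (0.8660,0.5000,0.0000); lever o_n−o_2 = (2.8660,-2.9641,0.0000)
cross product → J_v[:, 2] = (0.0000,0.0000,-4.0000)
J_ω[:, 2] = z_2
entry J[3][2] = 0.8660

0.866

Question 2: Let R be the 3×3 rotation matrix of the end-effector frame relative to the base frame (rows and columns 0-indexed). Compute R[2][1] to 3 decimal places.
-1.000

End-effector y-axis (col 1 of R) = (0.0000,0.0000,-1.0000)
R[2][1] = -1.0000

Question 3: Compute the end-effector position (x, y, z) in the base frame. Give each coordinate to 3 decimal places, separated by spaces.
after link 1: o_1 = (0.0000, 0.0000, 4.0000)
after link 2: o_2 = (0.5000, -0.8660, 7.0000)
after link 3: o_3 = (3.3660, -3.8301, 7.0000)

3.366 -3.830 7.000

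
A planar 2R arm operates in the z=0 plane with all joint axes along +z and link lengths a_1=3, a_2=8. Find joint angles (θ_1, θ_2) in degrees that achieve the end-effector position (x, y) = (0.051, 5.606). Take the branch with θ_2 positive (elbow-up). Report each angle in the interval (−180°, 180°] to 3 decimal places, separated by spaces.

-45.005 150.002

cos θ_2 = (31.4298−3²−8²)/(2·3·8) = -0.8660; θ_2 = 150.0023° (elbow-up)
β = atan2(5.6060,0.0510) = 89.4788°; ψ = atan2(3.9997,-3.9284) = 134.4842°
θ_1 = β − ψ = -45.0055°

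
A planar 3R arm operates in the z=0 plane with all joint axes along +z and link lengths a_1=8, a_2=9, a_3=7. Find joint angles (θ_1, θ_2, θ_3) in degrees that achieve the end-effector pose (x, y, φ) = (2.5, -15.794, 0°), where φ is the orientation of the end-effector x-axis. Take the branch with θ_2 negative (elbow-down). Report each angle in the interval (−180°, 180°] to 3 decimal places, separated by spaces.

wrist centre = target − a_3·(cos φ, sin φ) = (-4.5000, -15.7940)
cos θ_2 = (269.7004−8²−9²)/(2·8·9) = 0.8660; θ_2 = -30.0057° (elbow-down)
β = atan2(-15.7940,-4.5000) = -105.9032°; ψ = atan2(-4.5008,15.7938) = -15.9061°
θ_1 = β − ψ = -89.9972°
θ_3 = φ − θ_1 − θ_2 = 120.0029° (wrapped to (-180°,180°])

-89.997 -30.006 120.003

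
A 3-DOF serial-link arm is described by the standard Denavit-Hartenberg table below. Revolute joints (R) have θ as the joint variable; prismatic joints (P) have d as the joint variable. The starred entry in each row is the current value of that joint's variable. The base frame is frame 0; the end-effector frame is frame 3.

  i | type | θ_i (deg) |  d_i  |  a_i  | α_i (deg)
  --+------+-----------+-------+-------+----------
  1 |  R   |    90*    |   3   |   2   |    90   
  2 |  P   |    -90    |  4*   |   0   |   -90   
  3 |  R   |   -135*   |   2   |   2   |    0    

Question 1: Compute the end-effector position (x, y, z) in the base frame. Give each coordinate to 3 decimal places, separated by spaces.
after link 1: o_1 = (0.0000, 2.0000, 3.0000)
after link 2: o_2 = (4.0000, 2.0000, 3.0000)
after link 3: o_3 = (5.4142, 4.0000, 4.4142)

5.414 4.000 4.414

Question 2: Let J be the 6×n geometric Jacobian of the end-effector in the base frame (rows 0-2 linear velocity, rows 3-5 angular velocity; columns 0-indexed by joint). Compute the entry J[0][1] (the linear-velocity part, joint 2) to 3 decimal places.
1.000

prismatic axis z_1 = (1.0000,-0.0000,0.0000)
J_v[:, 1] = z_1; J_ω[:, 1] = (0,0,0)
entry J[0][1] = 1.0000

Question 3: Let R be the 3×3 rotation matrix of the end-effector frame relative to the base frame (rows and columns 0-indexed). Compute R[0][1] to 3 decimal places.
0.707

End-effector y-axis (col 1 of R) = (0.7071,-0.0000,-0.7071)
R[0][1] = 0.7071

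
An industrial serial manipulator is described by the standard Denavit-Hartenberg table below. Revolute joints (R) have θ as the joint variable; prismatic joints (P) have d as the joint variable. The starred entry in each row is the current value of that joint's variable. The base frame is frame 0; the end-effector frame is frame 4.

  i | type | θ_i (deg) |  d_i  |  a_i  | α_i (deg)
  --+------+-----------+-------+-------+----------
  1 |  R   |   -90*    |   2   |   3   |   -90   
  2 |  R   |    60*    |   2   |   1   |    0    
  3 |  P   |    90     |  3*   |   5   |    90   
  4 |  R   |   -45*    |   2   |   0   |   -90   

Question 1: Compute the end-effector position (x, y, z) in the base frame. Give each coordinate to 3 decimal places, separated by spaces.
after link 1: o_1 = (0.0000, -3.0000, 2.0000)
after link 2: o_2 = (2.0000, -3.5000, 1.1340)
after link 3: o_3 = (5.0000, 0.8301, -1.3660)
after link 4: o_4 = (5.0000, -0.1699, -3.0981)

5.000 -0.170 -3.098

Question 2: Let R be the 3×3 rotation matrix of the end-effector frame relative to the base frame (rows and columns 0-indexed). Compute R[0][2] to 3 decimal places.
End-effector z-axis (col 2 of R) = (0.7071,0.6124,-0.3536)
R[0][2] = 0.7071

0.707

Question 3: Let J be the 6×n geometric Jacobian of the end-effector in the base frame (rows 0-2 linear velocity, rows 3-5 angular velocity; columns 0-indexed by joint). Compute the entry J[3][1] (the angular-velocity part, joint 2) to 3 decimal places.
1.000

axis z_1 = (1.0000,0.0000,0.0000); lever o_n−o_1 = (5.0000,2.8301,-5.0981)
cross product → J_v[:, 1] = (-0.0000,5.0981,2.8301)
J_ω[:, 1] = z_1
entry J[3][1] = 1.0000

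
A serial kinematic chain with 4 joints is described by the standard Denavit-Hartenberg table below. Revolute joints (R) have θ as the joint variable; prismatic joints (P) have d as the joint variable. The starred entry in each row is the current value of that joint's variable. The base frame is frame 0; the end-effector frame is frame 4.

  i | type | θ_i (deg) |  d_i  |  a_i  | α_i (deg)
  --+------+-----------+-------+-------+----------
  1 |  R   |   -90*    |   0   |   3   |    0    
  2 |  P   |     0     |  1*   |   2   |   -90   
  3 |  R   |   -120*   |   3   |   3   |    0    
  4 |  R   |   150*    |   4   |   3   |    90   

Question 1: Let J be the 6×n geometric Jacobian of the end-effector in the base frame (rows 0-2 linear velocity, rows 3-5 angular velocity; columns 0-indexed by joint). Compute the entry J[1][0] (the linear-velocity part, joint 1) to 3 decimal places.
axis z_0 = ẑ; lever o_n−o_0 = (7.0000,-6.0981,2.0981)
cross product → J_v[:, 0] = (6.0981,7.0000,-0.0000)
J_ω[:, 0] = z_0
entry J[1][0] = 7.0000

7.000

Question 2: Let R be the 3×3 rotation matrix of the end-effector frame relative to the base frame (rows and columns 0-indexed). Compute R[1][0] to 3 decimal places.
End-effector x-axis (col 0 of R) = (0.0000,-0.8660,-0.5000)
R[1][0] = -0.8660

-0.866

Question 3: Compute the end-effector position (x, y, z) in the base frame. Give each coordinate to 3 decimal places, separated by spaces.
after link 1: o_1 = (0.0000, -3.0000, 0.0000)
after link 2: o_2 = (0.0000, -5.0000, 1.0000)
after link 3: o_3 = (3.0000, -3.5000, 3.5981)
after link 4: o_4 = (7.0000, -6.0981, 2.0981)

7.000 -6.098 2.098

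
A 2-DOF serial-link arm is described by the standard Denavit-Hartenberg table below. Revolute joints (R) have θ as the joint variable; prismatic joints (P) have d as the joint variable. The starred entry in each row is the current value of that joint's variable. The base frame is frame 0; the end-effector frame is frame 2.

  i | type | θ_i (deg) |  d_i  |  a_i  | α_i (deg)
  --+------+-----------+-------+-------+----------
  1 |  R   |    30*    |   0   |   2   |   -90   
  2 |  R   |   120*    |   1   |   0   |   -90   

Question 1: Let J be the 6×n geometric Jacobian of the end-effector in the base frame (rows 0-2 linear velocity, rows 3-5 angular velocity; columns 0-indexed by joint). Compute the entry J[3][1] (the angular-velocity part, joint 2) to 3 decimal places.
-0.500

axis z_1 = (-0.5000,0.8660,0.0000); lever o_n−o_1 = (-0.5000,0.8660,0.0000)
cross product → J_v[:, 1] = (0.0000,-0.0000,0.0000)
J_ω[:, 1] = z_1
entry J[3][1] = -0.5000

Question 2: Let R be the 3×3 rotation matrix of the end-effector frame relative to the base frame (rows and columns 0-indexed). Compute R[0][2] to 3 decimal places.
-0.750

End-effector z-axis (col 2 of R) = (-0.7500,-0.4330,0.5000)
R[0][2] = -0.7500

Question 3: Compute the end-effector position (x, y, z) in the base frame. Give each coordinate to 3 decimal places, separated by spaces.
after link 1: o_1 = (1.7321, 1.0000, 0.0000)
after link 2: o_2 = (1.2321, 1.8660, 0.0000)

1.232 1.866 0.000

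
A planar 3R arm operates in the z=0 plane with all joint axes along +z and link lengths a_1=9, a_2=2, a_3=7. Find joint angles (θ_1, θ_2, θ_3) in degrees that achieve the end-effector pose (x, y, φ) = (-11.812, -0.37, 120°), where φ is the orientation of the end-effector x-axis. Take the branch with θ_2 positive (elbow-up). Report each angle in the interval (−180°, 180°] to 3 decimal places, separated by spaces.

-149.997 44.986 -134.989

wrist centre = target − a_3·(cos φ, sin φ) = (-8.3120, -6.4322)
cos θ_2 = (110.4623−9²−2²)/(2·9·2) = 0.7073; θ_2 = 44.9856° (elbow-up)
β = atan2(-6.4322,-8.3120) = -142.2658°; ψ = atan2(1.4139,10.4146) = 7.7311°
θ_1 = β − ψ = -149.9969°
θ_3 = φ − θ_1 − θ_2 = -134.9887° (wrapped to (-180°,180°])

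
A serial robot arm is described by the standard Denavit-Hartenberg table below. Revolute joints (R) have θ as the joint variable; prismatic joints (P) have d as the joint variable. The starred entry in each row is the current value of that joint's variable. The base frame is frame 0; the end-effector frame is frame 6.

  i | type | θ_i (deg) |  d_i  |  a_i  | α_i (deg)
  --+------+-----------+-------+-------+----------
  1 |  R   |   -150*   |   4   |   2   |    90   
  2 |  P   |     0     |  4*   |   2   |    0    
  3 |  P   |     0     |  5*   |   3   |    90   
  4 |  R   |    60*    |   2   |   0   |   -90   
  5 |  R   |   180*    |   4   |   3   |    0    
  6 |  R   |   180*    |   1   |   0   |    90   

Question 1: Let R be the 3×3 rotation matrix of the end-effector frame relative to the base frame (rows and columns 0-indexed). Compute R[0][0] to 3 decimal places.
-0.866

End-effector x-axis (col 0 of R) = (-0.8660,0.5000,-0.0000)
R[0][0] = -0.8660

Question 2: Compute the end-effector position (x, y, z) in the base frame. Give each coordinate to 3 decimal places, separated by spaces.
after link 1: o_1 = (-1.7321, -1.0000, 4.0000)
after link 2: o_2 = (-5.4641, 1.4641, 4.0000)
after link 3: o_3 = (-10.5622, 4.2942, 4.0000)
after link 4: o_4 = (-10.5622, 4.2942, 2.0000)
after link 5: o_5 = (-5.9641, 6.2583, 2.0000)
after link 6: o_6 = (-5.4641, 7.1244, 2.0000)

-5.464 7.124 2.000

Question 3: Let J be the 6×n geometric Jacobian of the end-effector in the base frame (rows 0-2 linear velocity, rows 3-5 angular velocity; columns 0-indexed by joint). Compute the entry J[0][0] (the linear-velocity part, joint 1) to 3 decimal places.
-7.124

axis z_0 = ẑ; lever o_n−o_0 = (-5.4641,7.1244,2.0000)
cross product → J_v[:, 0] = (-7.1244,-5.4641,0.0000)
J_ω[:, 0] = z_0
entry J[0][0] = -7.1244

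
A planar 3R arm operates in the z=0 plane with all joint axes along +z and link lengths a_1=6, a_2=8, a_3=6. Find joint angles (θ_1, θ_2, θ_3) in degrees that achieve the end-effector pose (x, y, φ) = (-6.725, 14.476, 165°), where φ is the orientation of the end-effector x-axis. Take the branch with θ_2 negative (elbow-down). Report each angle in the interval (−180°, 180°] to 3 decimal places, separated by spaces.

120.006 -45.010 90.004

wrist centre = target − a_3·(cos φ, sin φ) = (-0.9294, 12.9231)
cos θ_2 = (167.8700−6²−8²)/(2·6·8) = 0.7070; θ_2 = -45.0103° (elbow-down)
β = atan2(12.9231,-0.9294) = 94.1137°; ψ = atan2(-5.6579,11.6558) = -25.8925°
θ_1 = β − ψ = 120.0062°
θ_3 = φ − θ_1 − θ_2 = 90.0042° (wrapped to (-180°,180°])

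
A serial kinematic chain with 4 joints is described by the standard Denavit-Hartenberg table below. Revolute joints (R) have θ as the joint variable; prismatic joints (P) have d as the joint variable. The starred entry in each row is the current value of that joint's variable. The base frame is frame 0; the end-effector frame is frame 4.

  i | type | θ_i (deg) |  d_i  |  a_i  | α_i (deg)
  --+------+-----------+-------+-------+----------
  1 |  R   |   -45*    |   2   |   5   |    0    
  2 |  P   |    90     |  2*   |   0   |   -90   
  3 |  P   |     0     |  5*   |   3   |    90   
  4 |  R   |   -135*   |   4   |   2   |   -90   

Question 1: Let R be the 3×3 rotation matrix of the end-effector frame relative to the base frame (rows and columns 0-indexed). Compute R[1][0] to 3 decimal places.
-1.000

End-effector x-axis (col 0 of R) = (0.0000,-1.0000,0.0000)
R[1][0] = -1.0000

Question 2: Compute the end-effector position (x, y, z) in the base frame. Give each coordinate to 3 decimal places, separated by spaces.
after link 1: o_1 = (3.5355, -3.5355, 2.0000)
after link 2: o_2 = (3.5355, -3.5355, 4.0000)
after link 3: o_3 = (2.1213, 2.1213, 4.0000)
after link 4: o_4 = (2.1213, 0.1213, 8.0000)

2.121 0.121 8.000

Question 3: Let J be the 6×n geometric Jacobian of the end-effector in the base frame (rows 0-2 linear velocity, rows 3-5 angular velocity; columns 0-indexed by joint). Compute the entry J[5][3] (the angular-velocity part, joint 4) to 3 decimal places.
1.000

axis z_3 = (0.0000,0.0000,1.0000); lever o_n−o_3 = (0.0000,-2.0000,4.0000)
cross product → J_v[:, 3] = (2.0000,0.0000,-0.0000)
J_ω[:, 3] = z_3
entry J[5][3] = 1.0000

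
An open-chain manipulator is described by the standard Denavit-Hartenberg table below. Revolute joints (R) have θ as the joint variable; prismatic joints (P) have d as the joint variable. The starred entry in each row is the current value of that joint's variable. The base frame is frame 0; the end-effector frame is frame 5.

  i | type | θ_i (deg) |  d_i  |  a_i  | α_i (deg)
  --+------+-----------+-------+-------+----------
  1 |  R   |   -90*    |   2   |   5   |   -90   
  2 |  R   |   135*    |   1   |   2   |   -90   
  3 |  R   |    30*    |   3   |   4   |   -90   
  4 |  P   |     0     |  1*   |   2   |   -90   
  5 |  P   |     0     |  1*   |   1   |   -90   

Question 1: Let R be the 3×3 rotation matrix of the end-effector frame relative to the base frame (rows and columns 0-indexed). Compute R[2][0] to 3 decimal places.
-0.612

End-effector x-axis (col 0 of R) = (-0.5000,0.6124,-0.6124)
R[2][0] = -0.6124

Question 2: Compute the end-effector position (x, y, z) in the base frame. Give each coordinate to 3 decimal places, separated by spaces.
-3.366 1.761 -1.933

after link 1: o_1 = (0.0000, -5.0000, 2.0000)
after link 2: o_2 = (1.0000, -3.5858, 0.5858)
after link 3: o_3 = (-1.0000, 0.9850, 0.2576)
after link 4: o_4 = (-2.8660, 1.8562, -0.6136)
after link 5: o_5 = (-3.3660, 1.7615, -1.9331)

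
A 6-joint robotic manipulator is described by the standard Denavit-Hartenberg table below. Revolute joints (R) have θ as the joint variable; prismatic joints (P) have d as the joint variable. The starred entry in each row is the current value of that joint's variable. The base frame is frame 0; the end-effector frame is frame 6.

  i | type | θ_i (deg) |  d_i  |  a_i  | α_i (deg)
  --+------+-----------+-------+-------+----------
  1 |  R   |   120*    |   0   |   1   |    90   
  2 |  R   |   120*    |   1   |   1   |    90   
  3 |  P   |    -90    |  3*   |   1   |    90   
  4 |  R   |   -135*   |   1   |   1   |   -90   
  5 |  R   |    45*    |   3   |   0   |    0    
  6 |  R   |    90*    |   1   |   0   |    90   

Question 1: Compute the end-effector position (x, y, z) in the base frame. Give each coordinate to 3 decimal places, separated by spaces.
-2.105 -0.596 -0.268

after link 1: o_1 = (-0.5000, 0.8660, 0.0000)
after link 2: o_2 = (0.6160, 0.9330, 0.8660)
after link 3: o_3 = (-1.5490, 2.6830, 2.3660)
after link 4: o_4 = (-0.8805, 2.9392, 1.1464)
after link 5: o_5 = (-1.7990, 0.2876, 0.0858)
after link 6: o_6 = (-2.1052, -0.5963, -0.2678)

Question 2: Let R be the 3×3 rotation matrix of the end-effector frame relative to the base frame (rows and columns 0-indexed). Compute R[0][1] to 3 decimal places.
-0.306

End-effector y-axis (col 1 of R) = (-0.3062,-0.8839,-0.3536)
R[0][1] = -0.3062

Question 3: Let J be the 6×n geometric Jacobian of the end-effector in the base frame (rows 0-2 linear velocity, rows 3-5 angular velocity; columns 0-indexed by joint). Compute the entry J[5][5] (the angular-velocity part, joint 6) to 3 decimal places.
axis z_5 = (-0.3062,-0.8839,-0.3536); lever o_n−o_5 = (-0.3062,-0.8839,-0.3536)
cross product → J_v[:, 5] = (0.0000,-0.0000,0.0000)
J_ω[:, 5] = z_5
entry J[5][5] = -0.3536

-0.354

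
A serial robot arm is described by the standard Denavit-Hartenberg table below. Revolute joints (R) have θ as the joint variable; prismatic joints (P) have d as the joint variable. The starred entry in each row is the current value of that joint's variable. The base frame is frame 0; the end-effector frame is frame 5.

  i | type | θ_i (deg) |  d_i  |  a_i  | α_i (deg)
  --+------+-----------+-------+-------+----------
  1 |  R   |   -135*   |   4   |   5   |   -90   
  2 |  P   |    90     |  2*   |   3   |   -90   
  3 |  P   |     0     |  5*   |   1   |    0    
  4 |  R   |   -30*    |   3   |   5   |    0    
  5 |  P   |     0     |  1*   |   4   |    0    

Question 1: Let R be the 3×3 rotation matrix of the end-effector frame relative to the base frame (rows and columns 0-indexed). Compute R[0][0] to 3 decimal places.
End-effector x-axis (col 0 of R) = (0.3536,-0.3536,-0.8660)
R[0][0] = 0.3536

0.354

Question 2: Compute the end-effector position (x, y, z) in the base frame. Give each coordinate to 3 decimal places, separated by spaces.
after link 1: o_1 = (-3.5355, -3.5355, 4.0000)
after link 2: o_2 = (-2.1213, -4.9497, 1.0000)
after link 3: o_3 = (1.4142, -1.4142, -0.0000)
after link 4: o_4 = (5.3033, -1.0607, -4.3301)
after link 5: o_5 = (7.4246, -1.7678, -7.7942)

7.425 -1.768 -7.794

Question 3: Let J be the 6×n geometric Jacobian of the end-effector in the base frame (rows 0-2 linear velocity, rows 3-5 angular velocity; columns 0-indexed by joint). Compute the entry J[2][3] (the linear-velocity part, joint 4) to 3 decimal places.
axis z_3 = (0.7071,0.7071,-0.0000); lever o_n−o_3 = (6.0104,-0.3536,-7.7942)
cross product → J_v[:, 3] = (-5.5114,5.5114,-4.5000)
J_ω[:, 3] = z_3
entry J[2][3] = -4.5000

-4.500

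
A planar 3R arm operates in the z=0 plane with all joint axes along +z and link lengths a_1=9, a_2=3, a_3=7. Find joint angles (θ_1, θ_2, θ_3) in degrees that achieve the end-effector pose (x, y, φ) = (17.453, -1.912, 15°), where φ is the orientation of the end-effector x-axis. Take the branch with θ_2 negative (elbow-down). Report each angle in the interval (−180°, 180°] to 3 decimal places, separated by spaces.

wrist centre = target − a_3·(cos φ, sin φ) = (10.6915, -3.7237)
cos θ_2 = (128.1748−9²−3²)/(2·9·3) = 0.7069; θ_2 = -45.0135° (elbow-down)
β = atan2(-3.7237,10.6915) = -19.2026°; ψ = atan2(-2.1218,11.1208) = -10.8020°
θ_1 = β − ψ = -8.4006°
θ_3 = φ − θ_1 − θ_2 = 68.4141° (wrapped to (-180°,180°])

-8.401 -45.013 68.414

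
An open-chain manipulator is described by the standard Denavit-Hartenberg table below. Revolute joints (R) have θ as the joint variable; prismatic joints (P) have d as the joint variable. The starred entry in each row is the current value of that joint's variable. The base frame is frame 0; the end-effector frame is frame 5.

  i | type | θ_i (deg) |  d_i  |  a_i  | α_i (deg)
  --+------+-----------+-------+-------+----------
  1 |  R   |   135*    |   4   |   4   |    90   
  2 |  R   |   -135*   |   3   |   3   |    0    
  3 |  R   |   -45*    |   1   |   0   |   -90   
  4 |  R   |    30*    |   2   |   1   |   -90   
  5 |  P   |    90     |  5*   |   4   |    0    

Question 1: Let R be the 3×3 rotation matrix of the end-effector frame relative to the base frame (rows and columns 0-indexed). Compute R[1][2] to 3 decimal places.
End-effector z-axis (col 2 of R) = (-0.9659,-0.2588,-0.0000)
R[1][2] = -0.2588

-0.259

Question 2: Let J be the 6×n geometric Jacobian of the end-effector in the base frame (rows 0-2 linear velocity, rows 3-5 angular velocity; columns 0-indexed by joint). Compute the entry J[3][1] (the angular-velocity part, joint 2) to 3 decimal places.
0.707

axis z_1 = (0.7071,0.7071,0.0000); lever o_n−o_1 = (-0.2424,-0.9316,-0.1213)
cross product → J_v[:, 1] = (-0.0858,0.0858,-0.4873)
J_ω[:, 1] = z_1
entry J[3][1] = 0.7071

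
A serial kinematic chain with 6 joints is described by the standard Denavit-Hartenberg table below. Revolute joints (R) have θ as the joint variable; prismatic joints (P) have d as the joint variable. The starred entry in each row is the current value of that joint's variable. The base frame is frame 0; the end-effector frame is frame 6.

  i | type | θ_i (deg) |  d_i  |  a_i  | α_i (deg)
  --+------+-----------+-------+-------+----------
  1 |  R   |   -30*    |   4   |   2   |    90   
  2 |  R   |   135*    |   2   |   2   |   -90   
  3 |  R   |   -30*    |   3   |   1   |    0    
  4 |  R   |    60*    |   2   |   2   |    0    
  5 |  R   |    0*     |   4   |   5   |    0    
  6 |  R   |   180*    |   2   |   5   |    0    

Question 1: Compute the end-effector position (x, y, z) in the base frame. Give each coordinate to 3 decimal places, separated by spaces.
after link 1: o_1 = (1.7321, -1.0000, 4.0000)
after link 2: o_2 = (-0.4927, -2.0249, 5.4142)
after link 3: o_3 = (-3.1101, -1.0911, 3.9053)
after link 4: o_4 = (-4.8955, 1.0944, 3.7158)
after link 5: o_5 = (-8.7467, 6.2046, 3.9492)
after link 6: o_6 = (-8.5698, 3.2157, -0.5268)

-8.570 3.216 -0.527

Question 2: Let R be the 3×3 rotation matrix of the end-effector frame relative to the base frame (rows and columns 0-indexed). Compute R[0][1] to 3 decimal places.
-0.739

End-effector y-axis (col 1 of R) = (-0.7392,-0.5732,0.3536)
R[0][1] = -0.7392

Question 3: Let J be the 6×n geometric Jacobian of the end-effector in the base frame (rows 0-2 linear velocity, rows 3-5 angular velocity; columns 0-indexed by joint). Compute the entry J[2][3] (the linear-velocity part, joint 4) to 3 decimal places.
axis z_3 = (-0.6124,0.3536,-0.7071); lever o_n−o_3 = (-5.4596,4.3068,-4.4321)
cross product → J_v[:, 3] = (1.4784,1.1464,-0.7071)
J_ω[:, 3] = z_3
entry J[2][3] = -0.7071

-0.707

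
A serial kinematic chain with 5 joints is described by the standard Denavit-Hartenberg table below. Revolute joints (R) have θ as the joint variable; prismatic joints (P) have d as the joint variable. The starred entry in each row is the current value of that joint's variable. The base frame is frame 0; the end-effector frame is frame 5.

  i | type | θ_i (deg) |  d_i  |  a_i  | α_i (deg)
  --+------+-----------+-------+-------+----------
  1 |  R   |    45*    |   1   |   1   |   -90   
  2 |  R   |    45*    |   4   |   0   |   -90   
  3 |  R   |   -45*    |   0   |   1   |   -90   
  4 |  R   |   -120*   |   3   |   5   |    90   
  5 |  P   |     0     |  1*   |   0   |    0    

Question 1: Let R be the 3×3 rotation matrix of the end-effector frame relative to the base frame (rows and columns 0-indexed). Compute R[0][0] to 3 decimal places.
-0.360

End-effector x-axis (col 0 of R) = (-0.3598,-0.8598,-0.3624)
R[0][0] = -0.3598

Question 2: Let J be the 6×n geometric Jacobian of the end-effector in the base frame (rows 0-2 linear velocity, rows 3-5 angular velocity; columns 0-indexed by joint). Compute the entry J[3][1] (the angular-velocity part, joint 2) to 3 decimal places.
axis z_1 = (-0.7071,0.7071,0.0000); lever o_n−o_1 = (-1.8363,-1.5455,-3.0253)
cross product → J_v[:, 1] = (-2.1392,-2.1392,2.3913)
J_ω[:, 1] = z_1
entry J[3][1] = -0.7071

-0.707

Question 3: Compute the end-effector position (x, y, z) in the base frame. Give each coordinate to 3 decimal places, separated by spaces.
after link 1: o_1 = (0.7071, 0.7071, 1.0000)
after link 2: o_2 = (-2.1213, 3.5355, 1.0000)
after link 3: o_3 = (-2.2678, 4.3891, 0.5000)
after link 4: o_4 = (-1.5061, -0.3492, -2.8119)
after link 5: o_5 = (-1.1292, -0.8384, -2.0253)

-1.129 -0.838 -2.025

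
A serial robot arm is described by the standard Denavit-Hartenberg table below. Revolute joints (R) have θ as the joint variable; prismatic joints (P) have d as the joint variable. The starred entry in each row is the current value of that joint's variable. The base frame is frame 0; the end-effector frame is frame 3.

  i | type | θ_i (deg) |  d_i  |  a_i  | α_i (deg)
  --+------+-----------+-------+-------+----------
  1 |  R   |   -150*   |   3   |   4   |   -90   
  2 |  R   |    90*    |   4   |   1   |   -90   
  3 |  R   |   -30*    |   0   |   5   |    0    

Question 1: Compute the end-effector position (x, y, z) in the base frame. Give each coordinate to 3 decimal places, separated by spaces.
after link 1: o_1 = (-3.4641, -2.0000, 3.0000)
after link 2: o_2 = (-1.4641, -5.4641, 2.0000)
after link 3: o_3 = (-0.2141, -7.6292, -2.3301)

-0.214 -7.629 -2.330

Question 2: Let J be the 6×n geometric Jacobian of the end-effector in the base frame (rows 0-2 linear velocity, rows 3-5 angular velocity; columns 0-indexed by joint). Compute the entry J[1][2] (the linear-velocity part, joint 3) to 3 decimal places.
axis z_2 = (0.8660,0.5000,-0.0000); lever o_n−o_2 = (1.2500,-2.1651,-4.3301)
cross product → J_v[:, 2] = (-2.1651,3.7500,-2.5000)
J_ω[:, 2] = z_2
entry J[1][2] = 3.7500

3.750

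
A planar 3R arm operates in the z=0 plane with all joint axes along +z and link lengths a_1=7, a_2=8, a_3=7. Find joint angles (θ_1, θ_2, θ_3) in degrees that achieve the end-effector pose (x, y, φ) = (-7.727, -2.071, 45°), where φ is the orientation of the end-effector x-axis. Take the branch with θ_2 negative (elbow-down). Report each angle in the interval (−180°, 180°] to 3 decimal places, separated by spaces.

-134.995 -30.004 -150.000

wrist centre = target − a_3·(cos φ, sin φ) = (-12.6767, -7.0207)
cos θ_2 = (209.9908−7²−8²)/(2·7·8) = 0.8660; θ_2 = -30.0041° (elbow-down)
β = atan2(-7.0207,-12.6767) = -151.0211°; ψ = atan2(-4.0005,13.9279) = -16.0256°
θ_1 = β − ψ = -134.9955°
θ_3 = φ − θ_1 − θ_2 = -150.0004° (wrapped to (-180°,180°])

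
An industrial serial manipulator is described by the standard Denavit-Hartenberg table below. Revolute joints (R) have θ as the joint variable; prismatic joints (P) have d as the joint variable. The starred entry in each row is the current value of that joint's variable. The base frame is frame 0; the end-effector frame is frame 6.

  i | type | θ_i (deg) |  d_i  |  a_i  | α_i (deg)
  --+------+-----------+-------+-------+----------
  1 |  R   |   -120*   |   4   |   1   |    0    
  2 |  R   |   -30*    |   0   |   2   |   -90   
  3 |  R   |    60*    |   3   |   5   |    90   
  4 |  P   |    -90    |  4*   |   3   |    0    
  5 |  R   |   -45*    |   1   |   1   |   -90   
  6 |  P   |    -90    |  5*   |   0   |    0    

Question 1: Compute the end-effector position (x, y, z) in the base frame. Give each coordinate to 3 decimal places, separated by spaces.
after link 1: o_1 = (-0.5000, -0.8660, 4.0000)
after link 2: o_2 = (-2.2321, -1.8660, 4.0000)
after link 3: o_3 = (-2.8971, -5.7141, -0.3301)
after link 4: o_4 = (-7.3971, -4.8481, 1.6699)
after link 5: o_5 = (-8.1945, -4.4919, 2.7822)
after link 6: o_6 = (-11.4932, -2.3140, -0.2796)

-11.493 -2.314 -0.280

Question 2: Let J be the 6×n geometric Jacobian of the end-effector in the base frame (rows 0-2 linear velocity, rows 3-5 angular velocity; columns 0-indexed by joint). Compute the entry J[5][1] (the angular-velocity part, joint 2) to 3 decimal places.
1.000

axis z_1 = (0.0000,0.0000,1.0000); lever o_n−o_1 = (-10.9932,-1.4479,-4.2796)
cross product → J_v[:, 1] = (1.4479,-10.9932,0.0000)
J_ω[:, 1] = z_1
entry J[5][1] = 1.0000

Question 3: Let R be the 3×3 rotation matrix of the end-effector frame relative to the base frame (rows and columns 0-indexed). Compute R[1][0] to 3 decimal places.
End-effector x-axis (col 0 of R) = (-0.7500,-0.4330,0.5000)
R[1][0] = -0.4330

-0.433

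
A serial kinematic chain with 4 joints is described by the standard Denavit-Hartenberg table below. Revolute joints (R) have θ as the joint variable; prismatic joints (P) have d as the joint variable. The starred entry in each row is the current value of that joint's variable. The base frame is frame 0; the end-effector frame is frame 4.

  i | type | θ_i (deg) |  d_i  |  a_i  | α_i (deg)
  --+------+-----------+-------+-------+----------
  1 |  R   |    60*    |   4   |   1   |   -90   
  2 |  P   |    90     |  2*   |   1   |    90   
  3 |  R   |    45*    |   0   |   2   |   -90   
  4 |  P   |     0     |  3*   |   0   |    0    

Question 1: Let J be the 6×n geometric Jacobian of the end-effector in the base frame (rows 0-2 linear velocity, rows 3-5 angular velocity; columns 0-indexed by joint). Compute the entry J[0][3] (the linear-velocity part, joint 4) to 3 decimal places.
prismatic axis z_3 = (-0.6124,0.3536,0.7071)
J_v[:, 3] = z_3; J_ω[:, 3] = (0,0,0)
entry J[0][3] = -0.6124

-0.612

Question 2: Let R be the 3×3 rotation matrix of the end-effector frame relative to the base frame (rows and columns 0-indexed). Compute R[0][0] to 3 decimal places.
End-effector x-axis (col 0 of R) = (-0.6124,0.3536,-0.7071)
R[0][0] = -0.6124

-0.612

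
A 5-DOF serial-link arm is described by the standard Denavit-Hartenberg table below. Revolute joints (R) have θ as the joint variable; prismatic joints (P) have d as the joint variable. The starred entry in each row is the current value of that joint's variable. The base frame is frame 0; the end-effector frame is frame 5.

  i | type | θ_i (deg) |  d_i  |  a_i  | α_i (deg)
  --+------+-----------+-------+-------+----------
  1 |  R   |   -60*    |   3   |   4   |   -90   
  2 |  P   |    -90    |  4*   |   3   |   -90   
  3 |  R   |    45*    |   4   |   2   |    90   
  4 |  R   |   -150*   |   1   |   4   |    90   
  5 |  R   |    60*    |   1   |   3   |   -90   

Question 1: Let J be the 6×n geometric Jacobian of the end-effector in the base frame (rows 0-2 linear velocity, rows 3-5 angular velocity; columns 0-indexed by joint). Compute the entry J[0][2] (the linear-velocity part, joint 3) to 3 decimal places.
axis z_2 = (0.5000,-0.8660,-0.0000); lever o_n−o_2 = (5.2596,0.5933,0.2368)
cross product → J_v[:, 2] = (-0.2051,-0.1184,4.8516)
J_ω[:, 2] = z_2
entry J[0][2] = -0.2051

-0.205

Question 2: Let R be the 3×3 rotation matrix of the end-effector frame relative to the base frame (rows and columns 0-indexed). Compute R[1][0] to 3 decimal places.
End-effector x-axis (col 0 of R) = (0.6705,0.6758,0.3062)
R[1][0] = 0.6758

0.676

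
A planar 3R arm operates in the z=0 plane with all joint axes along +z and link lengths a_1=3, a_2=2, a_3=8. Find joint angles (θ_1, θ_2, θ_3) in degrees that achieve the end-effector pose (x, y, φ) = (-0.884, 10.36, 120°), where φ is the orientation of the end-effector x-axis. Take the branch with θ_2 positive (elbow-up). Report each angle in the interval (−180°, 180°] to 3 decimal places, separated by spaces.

wrist centre = target − a_3·(cos φ, sin φ) = (3.1160, 3.4318)
cos θ_2 = (21.4867−3²−2²)/(2·3·2) = 0.7072; θ_2 = 44.9905° (elbow-up)
β = atan2(3.4318,3.1160) = 47.7612°; ψ = atan2(1.4140,4.4144) = 17.7606°
θ_1 = β − ψ = 30.0006°
θ_3 = φ − θ_1 − θ_2 = 45.0089° (wrapped to (-180°,180°])

30.001 44.991 45.009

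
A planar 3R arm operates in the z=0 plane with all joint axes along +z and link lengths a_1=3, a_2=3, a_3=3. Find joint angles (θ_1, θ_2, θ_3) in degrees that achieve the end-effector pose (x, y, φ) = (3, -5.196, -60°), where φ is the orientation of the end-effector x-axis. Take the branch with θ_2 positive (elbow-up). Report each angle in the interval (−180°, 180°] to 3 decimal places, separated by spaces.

wrist centre = target − a_3·(cos φ, sin φ) = (1.5000, -2.5979)
cos θ_2 = (8.9992−3²−3²)/(2·3·3) = -0.5000; θ_2 = 120.0029° (elbow-up)
β = atan2(-2.5979,1.5000) = -59.9985°; ψ = atan2(2.5980,1.4999) = 60.0015°
θ_1 = β − ψ = -120.0000°
θ_3 = φ − θ_1 − θ_2 = -60.0029° (wrapped to (-180°,180°])

-120.000 120.003 -60.003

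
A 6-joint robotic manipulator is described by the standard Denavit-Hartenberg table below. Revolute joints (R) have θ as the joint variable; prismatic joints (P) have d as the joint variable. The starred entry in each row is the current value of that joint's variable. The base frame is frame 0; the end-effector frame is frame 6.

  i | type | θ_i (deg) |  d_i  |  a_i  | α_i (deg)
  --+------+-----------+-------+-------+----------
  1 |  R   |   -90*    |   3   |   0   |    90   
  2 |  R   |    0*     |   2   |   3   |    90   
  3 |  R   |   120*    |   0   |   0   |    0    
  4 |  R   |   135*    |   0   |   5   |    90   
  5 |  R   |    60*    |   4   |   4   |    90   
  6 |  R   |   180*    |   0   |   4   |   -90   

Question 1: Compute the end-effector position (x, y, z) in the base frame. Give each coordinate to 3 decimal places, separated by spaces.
1.794 2.158 3.000

after link 1: o_1 = (0.0000, 0.0000, 3.0000)
after link 2: o_2 = (-2.0000, -3.0000, 3.0000)
after link 3: o_3 = (-2.0000, -3.0000, 3.0000)
after link 4: o_4 = (2.8296, -1.7059, 3.0000)
after link 5: o_5 = (3.7262, 2.6754, -0.4641)
after link 6: o_6 = (1.7944, 2.1578, 3.0000)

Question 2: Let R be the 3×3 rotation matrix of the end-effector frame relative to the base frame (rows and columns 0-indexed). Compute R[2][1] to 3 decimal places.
End-effector y-axis (col 1 of R) = (-0.8365,-0.2241,-0.5000)
R[2][1] = -0.5000

-0.500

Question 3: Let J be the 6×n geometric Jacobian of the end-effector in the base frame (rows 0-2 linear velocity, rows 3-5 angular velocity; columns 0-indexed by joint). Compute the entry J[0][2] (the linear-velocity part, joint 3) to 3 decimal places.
axis z_2 = (-0.0000,-0.0000,-1.0000); lever o_n−o_2 = (3.7944,5.1578,-0.0000)
cross product → J_v[:, 2] = (5.1578,-3.7944,-0.0000)
J_ω[:, 2] = z_2
entry J[0][2] = 5.1578

5.158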